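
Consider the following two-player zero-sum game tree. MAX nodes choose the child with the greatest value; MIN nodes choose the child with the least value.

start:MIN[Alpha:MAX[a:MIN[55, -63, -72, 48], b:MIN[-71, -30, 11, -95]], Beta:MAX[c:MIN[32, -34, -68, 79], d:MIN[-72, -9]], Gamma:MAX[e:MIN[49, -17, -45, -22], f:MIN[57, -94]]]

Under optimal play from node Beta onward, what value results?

-68

c (MIN): min(32, -34, -68, 79) = -68
d (MIN): min(-72, -9) = -72
Beta (MAX): max(-68, -72) = -68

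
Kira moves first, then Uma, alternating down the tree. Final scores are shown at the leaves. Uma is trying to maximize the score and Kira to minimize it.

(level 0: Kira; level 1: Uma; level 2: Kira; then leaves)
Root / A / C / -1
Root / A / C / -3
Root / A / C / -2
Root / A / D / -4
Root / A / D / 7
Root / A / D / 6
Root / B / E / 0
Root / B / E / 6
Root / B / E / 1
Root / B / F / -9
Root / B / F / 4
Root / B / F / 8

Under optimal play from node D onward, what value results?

D (Kira): min(-4, 7, 6) = -4

-4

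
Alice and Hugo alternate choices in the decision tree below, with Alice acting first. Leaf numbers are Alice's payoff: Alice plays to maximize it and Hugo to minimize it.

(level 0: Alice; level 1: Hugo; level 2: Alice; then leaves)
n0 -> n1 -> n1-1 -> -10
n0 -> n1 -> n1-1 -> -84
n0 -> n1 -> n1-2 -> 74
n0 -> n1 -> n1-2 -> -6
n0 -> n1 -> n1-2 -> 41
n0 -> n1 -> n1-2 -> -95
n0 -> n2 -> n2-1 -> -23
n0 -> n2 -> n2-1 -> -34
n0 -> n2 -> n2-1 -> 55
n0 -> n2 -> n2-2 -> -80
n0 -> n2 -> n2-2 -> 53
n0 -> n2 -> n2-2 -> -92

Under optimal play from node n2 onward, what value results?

n2-1 (Alice): max(-23, -34, 55) = 55
n2-2 (Alice): max(-80, 53, -92) = 53
n2 (Hugo): min(55, 53) = 53

53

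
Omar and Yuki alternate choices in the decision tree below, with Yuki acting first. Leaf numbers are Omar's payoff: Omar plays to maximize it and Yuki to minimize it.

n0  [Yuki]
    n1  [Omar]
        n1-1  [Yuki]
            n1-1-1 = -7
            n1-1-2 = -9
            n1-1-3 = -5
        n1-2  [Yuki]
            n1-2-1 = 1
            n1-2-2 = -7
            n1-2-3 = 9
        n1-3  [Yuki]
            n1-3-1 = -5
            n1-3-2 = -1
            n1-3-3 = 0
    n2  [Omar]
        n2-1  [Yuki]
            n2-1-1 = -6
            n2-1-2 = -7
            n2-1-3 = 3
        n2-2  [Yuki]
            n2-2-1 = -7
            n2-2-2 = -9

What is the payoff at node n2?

-7

n2-1 (Yuki): min(-6, -7, 3) = -7
n2-2 (Yuki): min(-7, -9) = -9
n2 (Omar): max(-7, -9) = -7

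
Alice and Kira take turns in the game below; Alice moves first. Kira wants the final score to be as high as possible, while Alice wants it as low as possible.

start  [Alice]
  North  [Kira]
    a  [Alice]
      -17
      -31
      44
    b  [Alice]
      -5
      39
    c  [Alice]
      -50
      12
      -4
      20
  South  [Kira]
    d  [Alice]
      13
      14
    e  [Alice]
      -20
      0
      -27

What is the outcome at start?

a (Alice): min(-17, -31, 44) = -31
b (Alice): min(-5, 39) = -5
c (Alice): min(-50, 12, -4, 20) = -50
North (Kira): max(-31, -5, -50) = -5
d (Alice): min(13, 14) = 13
e (Alice): min(-20, 0, -27) = -27
South (Kira): max(13, -27) = 13
start (Alice): min(-5, 13) = -5

-5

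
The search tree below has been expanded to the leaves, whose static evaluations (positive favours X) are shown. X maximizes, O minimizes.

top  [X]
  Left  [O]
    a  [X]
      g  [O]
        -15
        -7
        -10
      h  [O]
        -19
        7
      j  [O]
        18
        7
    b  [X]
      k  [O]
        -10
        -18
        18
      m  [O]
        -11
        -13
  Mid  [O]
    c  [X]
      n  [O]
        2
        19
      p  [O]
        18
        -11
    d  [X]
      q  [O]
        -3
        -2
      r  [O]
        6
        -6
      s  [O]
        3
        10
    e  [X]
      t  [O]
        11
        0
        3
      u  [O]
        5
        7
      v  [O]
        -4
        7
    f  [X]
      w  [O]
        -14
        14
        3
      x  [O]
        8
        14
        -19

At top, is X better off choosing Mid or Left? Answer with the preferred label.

Left

n (O): min(2, 19) = 2
p (O): min(18, -11) = -11
c (X): max(2, -11) = 2
q (O): min(-3, -2) = -3
r (O): min(6, -6) = -6
s (O): min(3, 10) = 3
d (X): max(-3, -6, 3) = 3
t (O): min(11, 0, 3) = 0
u (O): min(5, 7) = 5
v (O): min(-4, 7) = -4
e (X): max(0, 5, -4) = 5
w (O): min(-14, 14, 3) = -14
x (O): min(8, 14, -19) = -19
f (X): max(-14, -19) = -14
Mid (O): min(2, 3, 5, -14) = -14
g (O): min(-15, -7, -10) = -15
h (O): min(-19, 7) = -19
j (O): min(18, 7) = 7
a (X): max(-15, -19, 7) = 7
k (O): min(-10, -18, 18) = -18
m (O): min(-11, -13) = -13
b (X): max(-18, -13) = -13
Left (O): min(7, -13) = -13
X prefers the higher value; Mid=-14, Left=-13. Left is better since -13 > -14.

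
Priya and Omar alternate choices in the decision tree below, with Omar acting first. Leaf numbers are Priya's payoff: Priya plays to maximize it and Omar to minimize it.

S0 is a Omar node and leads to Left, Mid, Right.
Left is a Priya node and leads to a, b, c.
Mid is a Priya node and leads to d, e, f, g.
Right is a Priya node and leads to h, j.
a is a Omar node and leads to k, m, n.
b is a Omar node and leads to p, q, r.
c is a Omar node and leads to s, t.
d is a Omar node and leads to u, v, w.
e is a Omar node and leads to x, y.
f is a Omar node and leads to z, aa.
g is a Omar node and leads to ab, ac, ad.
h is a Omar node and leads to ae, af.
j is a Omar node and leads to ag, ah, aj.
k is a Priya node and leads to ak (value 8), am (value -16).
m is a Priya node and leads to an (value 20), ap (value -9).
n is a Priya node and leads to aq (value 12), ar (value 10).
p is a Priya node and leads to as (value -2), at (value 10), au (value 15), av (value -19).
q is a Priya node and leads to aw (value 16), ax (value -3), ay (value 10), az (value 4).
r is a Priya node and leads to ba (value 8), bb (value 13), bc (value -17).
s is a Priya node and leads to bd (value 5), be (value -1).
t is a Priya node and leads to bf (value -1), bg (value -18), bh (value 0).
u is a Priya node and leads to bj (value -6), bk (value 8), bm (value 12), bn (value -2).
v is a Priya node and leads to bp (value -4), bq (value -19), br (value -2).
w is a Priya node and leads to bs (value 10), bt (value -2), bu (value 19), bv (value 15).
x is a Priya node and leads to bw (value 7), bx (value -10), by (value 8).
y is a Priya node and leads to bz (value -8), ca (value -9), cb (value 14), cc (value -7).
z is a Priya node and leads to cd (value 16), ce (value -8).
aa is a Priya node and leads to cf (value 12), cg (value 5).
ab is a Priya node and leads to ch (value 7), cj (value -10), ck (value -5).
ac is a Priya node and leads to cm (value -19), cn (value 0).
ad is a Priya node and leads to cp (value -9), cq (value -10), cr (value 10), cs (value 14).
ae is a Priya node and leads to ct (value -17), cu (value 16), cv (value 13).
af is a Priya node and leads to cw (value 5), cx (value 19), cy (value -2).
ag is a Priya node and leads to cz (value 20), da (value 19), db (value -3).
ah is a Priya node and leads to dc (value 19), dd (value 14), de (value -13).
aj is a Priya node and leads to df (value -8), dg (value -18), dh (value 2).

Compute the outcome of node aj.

2

aj (Priya): max(-8, -18, 2) = 2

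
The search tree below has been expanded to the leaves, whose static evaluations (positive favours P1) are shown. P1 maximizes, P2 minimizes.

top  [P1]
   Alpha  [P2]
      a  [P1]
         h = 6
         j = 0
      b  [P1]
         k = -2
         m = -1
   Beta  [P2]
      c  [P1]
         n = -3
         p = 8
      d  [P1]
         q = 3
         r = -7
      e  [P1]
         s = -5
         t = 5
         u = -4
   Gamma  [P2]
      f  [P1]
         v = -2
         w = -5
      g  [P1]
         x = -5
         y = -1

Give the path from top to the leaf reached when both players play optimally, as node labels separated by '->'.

top -> Beta -> d -> q

a (P1): max(6, 0) = 6
b (P1): max(-2, -1) = -1
Alpha (P2): min(6, -1) = -1
c (P1): max(-3, 8) = 8
d (P1): max(3, -7) = 3
e (P1): max(-5, 5, -4) = 5
Beta (P2): min(8, 3, 5) = 3
f (P1): max(-2, -5) = -2
g (P1): max(-5, -1) = -1
Gamma (P2): min(-2, -1) = -2
top (P1): max(-1, 3, -2) = 3
At top, P1 picks Beta (highest: 3).
At Beta, P2 picks d (lowest: 3).
At d, P1 picks q (highest: 3).
Terminal value 3.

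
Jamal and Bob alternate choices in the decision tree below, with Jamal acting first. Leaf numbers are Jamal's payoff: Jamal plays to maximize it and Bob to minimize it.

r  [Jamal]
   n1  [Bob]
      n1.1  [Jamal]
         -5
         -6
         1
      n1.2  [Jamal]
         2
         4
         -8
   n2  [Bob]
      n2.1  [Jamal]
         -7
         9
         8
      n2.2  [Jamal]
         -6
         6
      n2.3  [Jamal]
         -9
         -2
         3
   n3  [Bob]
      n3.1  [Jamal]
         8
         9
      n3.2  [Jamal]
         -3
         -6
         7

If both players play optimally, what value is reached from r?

n1.1 (Jamal): max(-5, -6, 1) = 1
n1.2 (Jamal): max(2, 4, -8) = 4
n1 (Bob): min(1, 4) = 1
n2.1 (Jamal): max(-7, 9, 8) = 9
n2.2 (Jamal): max(-6, 6) = 6
n2.3 (Jamal): max(-9, -2, 3) = 3
n2 (Bob): min(9, 6, 3) = 3
n3.1 (Jamal): max(8, 9) = 9
n3.2 (Jamal): max(-3, -6, 7) = 7
n3 (Bob): min(9, 7) = 7
r (Jamal): max(1, 3, 7) = 7

7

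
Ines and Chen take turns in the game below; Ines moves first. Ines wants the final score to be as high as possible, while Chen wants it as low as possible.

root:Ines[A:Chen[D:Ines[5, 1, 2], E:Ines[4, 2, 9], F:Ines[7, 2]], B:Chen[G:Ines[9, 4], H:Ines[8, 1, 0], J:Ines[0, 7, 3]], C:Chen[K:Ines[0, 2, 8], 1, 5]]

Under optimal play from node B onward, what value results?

7

G (Ines): max(9, 4) = 9
H (Ines): max(8, 1, 0) = 8
J (Ines): max(0, 7, 3) = 7
B (Chen): min(9, 8, 7) = 7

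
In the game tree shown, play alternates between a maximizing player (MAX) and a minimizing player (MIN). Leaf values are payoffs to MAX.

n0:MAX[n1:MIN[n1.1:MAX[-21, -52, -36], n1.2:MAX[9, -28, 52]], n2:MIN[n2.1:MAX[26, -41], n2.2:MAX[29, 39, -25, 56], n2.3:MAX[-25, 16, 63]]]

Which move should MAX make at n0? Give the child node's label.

n2

n1.1 (MAX): max(-21, -52, -36) = -21
n1.2 (MAX): max(9, -28, 52) = 52
n1 (MIN): min(-21, 52) = -21
n2.1 (MAX): max(26, -41) = 26
n2.2 (MAX): max(29, 39, -25, 56) = 56
n2.3 (MAX): max(-25, 16, 63) = 63
n2 (MIN): min(26, 56, 63) = 26
n0 (MAX): max(-21, 26) = 26
MAX at n0 wants the highest of {n1=-21, n2=26}, so chooses n2.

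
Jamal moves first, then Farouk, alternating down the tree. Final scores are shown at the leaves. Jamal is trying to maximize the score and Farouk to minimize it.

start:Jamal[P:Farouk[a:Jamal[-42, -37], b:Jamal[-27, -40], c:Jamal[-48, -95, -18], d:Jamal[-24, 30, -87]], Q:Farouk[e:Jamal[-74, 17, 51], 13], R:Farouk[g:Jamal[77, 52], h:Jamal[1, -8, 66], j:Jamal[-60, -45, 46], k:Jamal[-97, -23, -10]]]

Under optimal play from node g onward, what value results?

77

g (Jamal): max(77, 52) = 77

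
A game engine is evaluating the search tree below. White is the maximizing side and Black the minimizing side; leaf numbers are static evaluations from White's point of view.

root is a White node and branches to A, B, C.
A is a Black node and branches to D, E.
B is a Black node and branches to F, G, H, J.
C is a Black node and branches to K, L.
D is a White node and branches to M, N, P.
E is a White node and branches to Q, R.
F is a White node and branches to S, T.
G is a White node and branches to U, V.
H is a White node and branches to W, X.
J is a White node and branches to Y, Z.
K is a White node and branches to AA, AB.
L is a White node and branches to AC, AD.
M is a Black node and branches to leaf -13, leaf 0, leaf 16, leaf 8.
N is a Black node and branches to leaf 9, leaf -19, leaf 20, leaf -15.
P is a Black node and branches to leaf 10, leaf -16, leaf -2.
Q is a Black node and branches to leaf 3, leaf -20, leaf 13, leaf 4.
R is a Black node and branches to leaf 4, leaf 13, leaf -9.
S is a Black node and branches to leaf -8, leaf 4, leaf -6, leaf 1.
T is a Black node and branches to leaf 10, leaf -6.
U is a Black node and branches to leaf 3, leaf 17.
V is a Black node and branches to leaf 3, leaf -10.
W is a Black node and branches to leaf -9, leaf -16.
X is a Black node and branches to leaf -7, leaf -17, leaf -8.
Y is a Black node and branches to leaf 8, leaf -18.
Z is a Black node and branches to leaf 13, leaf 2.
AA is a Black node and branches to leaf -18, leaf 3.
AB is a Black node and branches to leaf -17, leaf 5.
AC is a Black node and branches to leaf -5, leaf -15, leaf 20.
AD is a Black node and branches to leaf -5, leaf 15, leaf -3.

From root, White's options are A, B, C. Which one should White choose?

A

M (Black): min(-13, 0, 16, 8) = -13
N (Black): min(9, -19, 20, -15) = -19
P (Black): min(10, -16, -2) = -16
D (White): max(-13, -19, -16) = -13
Q (Black): min(3, -20, 13, 4) = -20
R (Black): min(4, 13, -9) = -9
E (White): max(-20, -9) = -9
A (Black): min(-13, -9) = -13
S (Black): min(-8, 4, -6, 1) = -8
T (Black): min(10, -6) = -6
F (White): max(-8, -6) = -6
U (Black): min(3, 17) = 3
V (Black): min(3, -10) = -10
G (White): max(3, -10) = 3
W (Black): min(-9, -16) = -16
X (Black): min(-7, -17, -8) = -17
H (White): max(-16, -17) = -16
Y (Black): min(8, -18) = -18
Z (Black): min(13, 2) = 2
J (White): max(-18, 2) = 2
B (Black): min(-6, 3, -16, 2) = -16
AA (Black): min(-18, 3) = -18
AB (Black): min(-17, 5) = -17
K (White): max(-18, -17) = -17
AC (Black): min(-5, -15, 20) = -15
AD (Black): min(-5, 15, -3) = -5
L (White): max(-15, -5) = -5
C (Black): min(-17, -5) = -17
root (White): max(-13, -16, -17) = -13
White at root wants the highest of {A=-13, B=-16, C=-17}, so chooses A.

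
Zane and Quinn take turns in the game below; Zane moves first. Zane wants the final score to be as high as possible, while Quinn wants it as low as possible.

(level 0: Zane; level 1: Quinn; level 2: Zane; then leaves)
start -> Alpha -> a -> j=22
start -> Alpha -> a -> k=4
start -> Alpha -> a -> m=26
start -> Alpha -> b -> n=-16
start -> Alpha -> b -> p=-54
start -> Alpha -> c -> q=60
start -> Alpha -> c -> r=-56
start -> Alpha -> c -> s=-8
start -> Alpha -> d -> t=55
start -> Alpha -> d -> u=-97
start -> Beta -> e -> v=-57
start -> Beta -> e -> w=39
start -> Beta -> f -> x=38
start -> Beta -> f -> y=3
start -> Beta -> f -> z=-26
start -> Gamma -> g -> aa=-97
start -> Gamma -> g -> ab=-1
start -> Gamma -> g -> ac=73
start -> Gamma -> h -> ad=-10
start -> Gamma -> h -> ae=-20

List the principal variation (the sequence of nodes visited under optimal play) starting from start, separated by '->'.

start -> Beta -> f -> x

a (Zane): max(22, 4, 26) = 26
b (Zane): max(-16, -54) = -16
c (Zane): max(60, -56, -8) = 60
d (Zane): max(55, -97) = 55
Alpha (Quinn): min(26, -16, 60, 55) = -16
e (Zane): max(-57, 39) = 39
f (Zane): max(38, 3, -26) = 38
Beta (Quinn): min(39, 38) = 38
g (Zane): max(-97, -1, 73) = 73
h (Zane): max(-10, -20) = -10
Gamma (Quinn): min(73, -10) = -10
start (Zane): max(-16, 38, -10) = 38
At start, Zane picks Beta (highest: 38).
At Beta, Quinn picks f (lowest: 38).
At f, Zane picks x (highest: 38).
Terminal value 38.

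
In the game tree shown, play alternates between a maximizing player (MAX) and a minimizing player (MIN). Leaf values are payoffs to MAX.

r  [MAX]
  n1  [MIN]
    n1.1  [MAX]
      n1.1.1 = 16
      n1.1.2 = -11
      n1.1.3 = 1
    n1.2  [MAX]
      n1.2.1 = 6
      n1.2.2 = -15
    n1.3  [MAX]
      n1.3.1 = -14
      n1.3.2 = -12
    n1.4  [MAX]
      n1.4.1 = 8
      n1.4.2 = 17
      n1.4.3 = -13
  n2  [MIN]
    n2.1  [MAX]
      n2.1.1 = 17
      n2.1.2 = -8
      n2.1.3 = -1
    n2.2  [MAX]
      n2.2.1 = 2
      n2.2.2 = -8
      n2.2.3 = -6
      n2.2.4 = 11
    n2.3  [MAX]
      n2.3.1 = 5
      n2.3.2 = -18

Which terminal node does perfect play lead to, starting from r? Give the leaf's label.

n2.3.1

n1.1 (MAX): max(16, -11, 1) = 16
n1.2 (MAX): max(6, -15) = 6
n1.3 (MAX): max(-14, -12) = -12
n1.4 (MAX): max(8, 17, -13) = 17
n1 (MIN): min(16, 6, -12, 17) = -12
n2.1 (MAX): max(17, -8, -1) = 17
n2.2 (MAX): max(2, -8, -6, 11) = 11
n2.3 (MAX): max(5, -18) = 5
n2 (MIN): min(17, 11, 5) = 5
r (MAX): max(-12, 5) = 5
At r, MAX picks n2 (highest: 5).
At n2, MIN picks n2.3 (lowest: 5).
At n2.3, MAX picks n2.3.1 (highest: 5).
Terminal value 5.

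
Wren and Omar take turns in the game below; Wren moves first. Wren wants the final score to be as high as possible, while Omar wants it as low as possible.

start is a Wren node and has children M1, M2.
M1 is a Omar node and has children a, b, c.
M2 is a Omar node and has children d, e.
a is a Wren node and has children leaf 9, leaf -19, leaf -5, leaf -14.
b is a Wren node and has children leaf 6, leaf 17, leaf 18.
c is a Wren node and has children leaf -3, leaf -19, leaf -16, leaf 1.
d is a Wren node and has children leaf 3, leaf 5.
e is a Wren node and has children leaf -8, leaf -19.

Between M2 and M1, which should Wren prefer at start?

M1

d (Wren): max(3, 5) = 5
e (Wren): max(-8, -19) = -8
M2 (Omar): min(5, -8) = -8
a (Wren): max(9, -19, -5, -14) = 9
b (Wren): max(6, 17, 18) = 18
c (Wren): max(-3, -19, -16, 1) = 1
M1 (Omar): min(9, 18, 1) = 1
Wren prefers the higher value; M2=-8, M1=1. M1 is better since 1 > -8.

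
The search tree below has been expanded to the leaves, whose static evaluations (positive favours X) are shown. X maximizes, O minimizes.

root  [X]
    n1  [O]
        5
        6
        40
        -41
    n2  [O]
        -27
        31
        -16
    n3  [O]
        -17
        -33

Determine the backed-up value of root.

-27

n1 (O): min(5, 6, 40, -41) = -41
n2 (O): min(-27, 31, -16) = -27
n3 (O): min(-17, -33) = -33
root (X): max(-41, -27, -33) = -27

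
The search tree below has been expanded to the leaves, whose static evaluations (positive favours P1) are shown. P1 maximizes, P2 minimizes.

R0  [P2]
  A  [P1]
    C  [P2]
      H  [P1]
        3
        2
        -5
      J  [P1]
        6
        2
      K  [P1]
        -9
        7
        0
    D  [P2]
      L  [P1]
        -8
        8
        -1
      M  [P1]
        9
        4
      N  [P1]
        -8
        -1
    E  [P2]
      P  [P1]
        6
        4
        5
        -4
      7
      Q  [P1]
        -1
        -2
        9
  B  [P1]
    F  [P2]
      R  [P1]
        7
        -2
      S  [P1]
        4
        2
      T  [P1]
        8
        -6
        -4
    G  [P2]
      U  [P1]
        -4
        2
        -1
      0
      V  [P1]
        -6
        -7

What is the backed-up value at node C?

3

H (P1): max(3, 2, -5) = 3
J (P1): max(6, 2) = 6
K (P1): max(-9, 7, 0) = 7
C (P2): min(3, 6, 7) = 3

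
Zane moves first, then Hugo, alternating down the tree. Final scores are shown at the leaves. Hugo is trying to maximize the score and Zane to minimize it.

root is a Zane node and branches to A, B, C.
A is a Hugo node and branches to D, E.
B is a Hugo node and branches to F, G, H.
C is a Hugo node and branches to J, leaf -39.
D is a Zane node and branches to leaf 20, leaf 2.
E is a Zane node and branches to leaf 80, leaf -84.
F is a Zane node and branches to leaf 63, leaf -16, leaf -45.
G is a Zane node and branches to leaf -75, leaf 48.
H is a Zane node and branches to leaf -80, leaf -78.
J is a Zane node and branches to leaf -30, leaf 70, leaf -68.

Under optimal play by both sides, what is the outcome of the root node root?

D (Zane): min(20, 2) = 2
E (Zane): min(80, -84) = -84
A (Hugo): max(2, -84) = 2
F (Zane): min(63, -16, -45) = -45
G (Zane): min(-75, 48) = -75
H (Zane): min(-80, -78) = -80
B (Hugo): max(-45, -75, -80) = -45
J (Zane): min(-30, 70, -68) = -68
C (Hugo): max(-68, -39) = -39
root (Zane): min(2, -45, -39) = -45

-45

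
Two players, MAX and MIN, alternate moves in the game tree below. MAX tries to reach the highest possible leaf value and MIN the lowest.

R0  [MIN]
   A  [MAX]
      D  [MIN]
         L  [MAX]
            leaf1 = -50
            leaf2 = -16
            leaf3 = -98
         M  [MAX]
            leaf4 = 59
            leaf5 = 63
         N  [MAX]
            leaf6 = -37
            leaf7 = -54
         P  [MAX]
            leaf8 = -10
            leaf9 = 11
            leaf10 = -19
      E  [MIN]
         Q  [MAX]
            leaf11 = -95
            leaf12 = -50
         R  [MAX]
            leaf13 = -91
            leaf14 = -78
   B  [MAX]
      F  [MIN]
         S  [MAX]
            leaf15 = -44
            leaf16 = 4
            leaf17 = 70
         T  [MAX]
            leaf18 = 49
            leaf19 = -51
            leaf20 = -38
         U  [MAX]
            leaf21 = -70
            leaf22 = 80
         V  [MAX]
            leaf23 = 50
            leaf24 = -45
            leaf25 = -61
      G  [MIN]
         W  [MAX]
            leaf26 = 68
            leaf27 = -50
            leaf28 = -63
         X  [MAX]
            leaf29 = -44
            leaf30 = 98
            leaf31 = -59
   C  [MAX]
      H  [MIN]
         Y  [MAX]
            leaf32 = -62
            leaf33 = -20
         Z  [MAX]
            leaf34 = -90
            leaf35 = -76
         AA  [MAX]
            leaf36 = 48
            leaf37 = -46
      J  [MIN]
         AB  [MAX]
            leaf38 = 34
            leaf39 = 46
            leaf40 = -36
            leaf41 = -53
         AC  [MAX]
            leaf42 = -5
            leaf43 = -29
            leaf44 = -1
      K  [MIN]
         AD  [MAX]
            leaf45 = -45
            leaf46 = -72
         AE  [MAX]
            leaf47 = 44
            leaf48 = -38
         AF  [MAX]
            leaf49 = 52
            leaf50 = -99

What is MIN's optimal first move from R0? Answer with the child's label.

A

L (MAX): max(-50, -16, -98) = -16
M (MAX): max(59, 63) = 63
N (MAX): max(-37, -54) = -37
P (MAX): max(-10, 11, -19) = 11
D (MIN): min(-16, 63, -37, 11) = -37
Q (MAX): max(-95, -50) = -50
R (MAX): max(-91, -78) = -78
E (MIN): min(-50, -78) = -78
A (MAX): max(-37, -78) = -37
S (MAX): max(-44, 4, 70) = 70
T (MAX): max(49, -51, -38) = 49
U (MAX): max(-70, 80) = 80
V (MAX): max(50, -45, -61) = 50
F (MIN): min(70, 49, 80, 50) = 49
W (MAX): max(68, -50, -63) = 68
X (MAX): max(-44, 98, -59) = 98
G (MIN): min(68, 98) = 68
B (MAX): max(49, 68) = 68
Y (MAX): max(-62, -20) = -20
Z (MAX): max(-90, -76) = -76
AA (MAX): max(48, -46) = 48
H (MIN): min(-20, -76, 48) = -76
AB (MAX): max(34, 46, -36, -53) = 46
AC (MAX): max(-5, -29, -1) = -1
J (MIN): min(46, -1) = -1
AD (MAX): max(-45, -72) = -45
AE (MAX): max(44, -38) = 44
AF (MAX): max(52, -99) = 52
K (MIN): min(-45, 44, 52) = -45
C (MAX): max(-76, -1, -45) = -1
R0 (MIN): min(-37, 68, -1) = -37
MIN at R0 wants the lowest of {A=-37, B=68, C=-1}, so chooses A.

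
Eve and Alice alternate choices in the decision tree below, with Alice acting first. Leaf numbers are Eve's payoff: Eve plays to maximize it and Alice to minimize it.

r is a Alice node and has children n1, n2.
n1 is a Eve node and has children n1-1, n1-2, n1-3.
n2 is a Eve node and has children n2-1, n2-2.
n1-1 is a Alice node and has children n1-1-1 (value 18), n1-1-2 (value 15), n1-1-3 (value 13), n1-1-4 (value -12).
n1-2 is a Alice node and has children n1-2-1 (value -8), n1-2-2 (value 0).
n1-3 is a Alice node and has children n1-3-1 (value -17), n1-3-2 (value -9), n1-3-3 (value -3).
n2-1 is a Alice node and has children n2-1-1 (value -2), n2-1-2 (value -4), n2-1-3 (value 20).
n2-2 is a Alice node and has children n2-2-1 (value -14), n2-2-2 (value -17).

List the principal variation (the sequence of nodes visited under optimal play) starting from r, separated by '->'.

r -> n1 -> n1-2 -> n1-2-1

n1-1 (Alice): min(18, 15, 13, -12) = -12
n1-2 (Alice): min(-8, 0) = -8
n1-3 (Alice): min(-17, -9, -3) = -17
n1 (Eve): max(-12, -8, -17) = -8
n2-1 (Alice): min(-2, -4, 20) = -4
n2-2 (Alice): min(-14, -17) = -17
n2 (Eve): max(-4, -17) = -4
r (Alice): min(-8, -4) = -8
At r, Alice picks n1 (lowest: -8).
At n1, Eve picks n1-2 (highest: -8).
At n1-2, Alice picks n1-2-1 (lowest: -8).
Terminal value -8.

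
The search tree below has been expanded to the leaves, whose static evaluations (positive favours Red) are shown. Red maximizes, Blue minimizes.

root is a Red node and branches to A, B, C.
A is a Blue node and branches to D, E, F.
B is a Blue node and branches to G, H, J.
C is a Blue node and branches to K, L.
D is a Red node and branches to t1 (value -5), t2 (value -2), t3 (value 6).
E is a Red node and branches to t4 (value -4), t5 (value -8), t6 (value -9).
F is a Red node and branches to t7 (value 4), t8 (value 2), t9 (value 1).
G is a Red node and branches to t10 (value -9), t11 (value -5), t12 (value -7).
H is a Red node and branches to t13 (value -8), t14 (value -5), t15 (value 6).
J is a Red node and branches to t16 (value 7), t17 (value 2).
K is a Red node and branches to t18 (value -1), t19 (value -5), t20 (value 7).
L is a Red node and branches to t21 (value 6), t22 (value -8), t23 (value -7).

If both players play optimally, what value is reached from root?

6

D (Red): max(-5, -2, 6) = 6
E (Red): max(-4, -8, -9) = -4
F (Red): max(4, 2, 1) = 4
A (Blue): min(6, -4, 4) = -4
G (Red): max(-9, -5, -7) = -5
H (Red): max(-8, -5, 6) = 6
J (Red): max(7, 2) = 7
B (Blue): min(-5, 6, 7) = -5
K (Red): max(-1, -5, 7) = 7
L (Red): max(6, -8, -7) = 6
C (Blue): min(7, 6) = 6
root (Red): max(-4, -5, 6) = 6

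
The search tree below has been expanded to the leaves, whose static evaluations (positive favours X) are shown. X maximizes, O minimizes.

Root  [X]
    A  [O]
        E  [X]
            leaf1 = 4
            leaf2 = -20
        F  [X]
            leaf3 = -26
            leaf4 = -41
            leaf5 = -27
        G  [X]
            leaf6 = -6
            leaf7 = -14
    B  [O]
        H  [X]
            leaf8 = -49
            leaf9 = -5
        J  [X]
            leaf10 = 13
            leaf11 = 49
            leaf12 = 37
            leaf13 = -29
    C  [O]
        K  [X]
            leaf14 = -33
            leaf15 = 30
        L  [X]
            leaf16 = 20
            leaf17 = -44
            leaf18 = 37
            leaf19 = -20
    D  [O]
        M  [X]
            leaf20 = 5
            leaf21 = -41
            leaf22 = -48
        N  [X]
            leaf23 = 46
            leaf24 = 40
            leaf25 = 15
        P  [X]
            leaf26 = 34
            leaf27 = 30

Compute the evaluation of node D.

5

M (X): max(5, -41, -48) = 5
N (X): max(46, 40, 15) = 46
P (X): max(34, 30) = 34
D (O): min(5, 46, 34) = 5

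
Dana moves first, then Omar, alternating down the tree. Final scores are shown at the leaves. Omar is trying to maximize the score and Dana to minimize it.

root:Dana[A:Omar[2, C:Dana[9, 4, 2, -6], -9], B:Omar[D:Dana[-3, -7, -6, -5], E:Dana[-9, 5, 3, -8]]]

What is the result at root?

-7

C (Dana): min(9, 4, 2, -6) = -6
A (Omar): max(2, -6, -9) = 2
D (Dana): min(-3, -7, -6, -5) = -7
E (Dana): min(-9, 5, 3, -8) = -9
B (Omar): max(-7, -9) = -7
root (Dana): min(2, -7) = -7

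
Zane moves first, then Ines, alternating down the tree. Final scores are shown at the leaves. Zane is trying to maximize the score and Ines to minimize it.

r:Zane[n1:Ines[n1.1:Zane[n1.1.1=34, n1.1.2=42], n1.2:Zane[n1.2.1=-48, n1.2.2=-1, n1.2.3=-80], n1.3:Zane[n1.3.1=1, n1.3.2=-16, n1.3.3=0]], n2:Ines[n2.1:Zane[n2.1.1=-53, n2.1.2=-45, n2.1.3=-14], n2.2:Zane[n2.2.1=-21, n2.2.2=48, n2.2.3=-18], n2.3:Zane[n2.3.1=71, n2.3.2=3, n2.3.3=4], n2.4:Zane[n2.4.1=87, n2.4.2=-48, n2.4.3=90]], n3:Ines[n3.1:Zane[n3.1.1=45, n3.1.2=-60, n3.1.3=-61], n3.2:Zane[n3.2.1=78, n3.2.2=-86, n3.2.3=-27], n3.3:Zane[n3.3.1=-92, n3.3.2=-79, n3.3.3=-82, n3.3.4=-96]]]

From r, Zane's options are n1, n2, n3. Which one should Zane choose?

n1

n1.1 (Zane): max(34, 42) = 42
n1.2 (Zane): max(-48, -1, -80) = -1
n1.3 (Zane): max(1, -16, 0) = 1
n1 (Ines): min(42, -1, 1) = -1
n2.1 (Zane): max(-53, -45, -14) = -14
n2.2 (Zane): max(-21, 48, -18) = 48
n2.3 (Zane): max(71, 3, 4) = 71
n2.4 (Zane): max(87, -48, 90) = 90
n2 (Ines): min(-14, 48, 71, 90) = -14
n3.1 (Zane): max(45, -60, -61) = 45
n3.2 (Zane): max(78, -86, -27) = 78
n3.3 (Zane): max(-92, -79, -82, -96) = -79
n3 (Ines): min(45, 78, -79) = -79
r (Zane): max(-1, -14, -79) = -1
Zane at r wants the highest of {n1=-1, n2=-14, n3=-79}, so chooses n1.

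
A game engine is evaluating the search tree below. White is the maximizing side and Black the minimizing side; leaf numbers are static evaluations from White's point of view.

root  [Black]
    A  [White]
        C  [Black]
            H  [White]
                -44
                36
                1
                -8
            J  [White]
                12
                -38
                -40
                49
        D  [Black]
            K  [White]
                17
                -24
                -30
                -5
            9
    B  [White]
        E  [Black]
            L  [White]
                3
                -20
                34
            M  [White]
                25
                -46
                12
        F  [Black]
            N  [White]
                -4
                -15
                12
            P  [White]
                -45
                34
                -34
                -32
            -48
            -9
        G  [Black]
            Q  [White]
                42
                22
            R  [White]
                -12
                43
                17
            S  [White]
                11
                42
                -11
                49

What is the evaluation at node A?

H (White): max(-44, 36, 1, -8) = 36
J (White): max(12, -38, -40, 49) = 49
C (Black): min(36, 49) = 36
K (White): max(17, -24, -30, -5) = 17
D (Black): min(17, 9) = 9
A (White): max(36, 9) = 36

36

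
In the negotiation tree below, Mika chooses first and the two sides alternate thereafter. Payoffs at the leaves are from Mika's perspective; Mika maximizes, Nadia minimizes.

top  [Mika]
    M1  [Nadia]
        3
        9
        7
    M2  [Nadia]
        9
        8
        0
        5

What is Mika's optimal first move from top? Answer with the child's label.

M1

M1 (Nadia): min(3, 9, 7) = 3
M2 (Nadia): min(9, 8, 0, 5) = 0
top (Mika): max(3, 0) = 3
Mika at top wants the highest of {M1=3, M2=0}, so chooses M1.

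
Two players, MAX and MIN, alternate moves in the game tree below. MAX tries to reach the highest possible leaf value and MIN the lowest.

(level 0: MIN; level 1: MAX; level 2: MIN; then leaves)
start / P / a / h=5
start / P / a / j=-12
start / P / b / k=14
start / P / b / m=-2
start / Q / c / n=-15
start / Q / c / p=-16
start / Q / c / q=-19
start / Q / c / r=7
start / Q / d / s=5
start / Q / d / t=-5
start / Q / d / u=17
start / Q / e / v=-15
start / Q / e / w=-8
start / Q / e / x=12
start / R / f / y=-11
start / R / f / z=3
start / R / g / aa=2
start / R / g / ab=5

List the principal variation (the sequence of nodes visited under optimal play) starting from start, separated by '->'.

start -> Q -> d -> t

a (MIN): min(5, -12) = -12
b (MIN): min(14, -2) = -2
P (MAX): max(-12, -2) = -2
c (MIN): min(-15, -16, -19, 7) = -19
d (MIN): min(5, -5, 17) = -5
e (MIN): min(-15, -8, 12) = -15
Q (MAX): max(-19, -5, -15) = -5
f (MIN): min(-11, 3) = -11
g (MIN): min(2, 5) = 2
R (MAX): max(-11, 2) = 2
start (MIN): min(-2, -5, 2) = -5
At start, MIN picks Q (lowest: -5).
At Q, MAX picks d (highest: -5).
At d, MIN picks t (lowest: -5).
Terminal value -5.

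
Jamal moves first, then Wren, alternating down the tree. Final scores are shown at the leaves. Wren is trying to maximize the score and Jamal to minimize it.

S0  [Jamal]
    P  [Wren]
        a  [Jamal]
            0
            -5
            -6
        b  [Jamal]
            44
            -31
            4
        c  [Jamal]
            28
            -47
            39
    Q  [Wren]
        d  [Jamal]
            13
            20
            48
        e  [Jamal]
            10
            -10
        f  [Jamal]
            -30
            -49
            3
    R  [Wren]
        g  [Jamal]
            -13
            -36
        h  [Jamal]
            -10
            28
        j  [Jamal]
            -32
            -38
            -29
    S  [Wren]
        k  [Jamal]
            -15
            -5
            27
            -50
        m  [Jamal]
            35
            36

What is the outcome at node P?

-6

a (Jamal): min(0, -5, -6) = -6
b (Jamal): min(44, -31, 4) = -31
c (Jamal): min(28, -47, 39) = -47
P (Wren): max(-6, -31, -47) = -6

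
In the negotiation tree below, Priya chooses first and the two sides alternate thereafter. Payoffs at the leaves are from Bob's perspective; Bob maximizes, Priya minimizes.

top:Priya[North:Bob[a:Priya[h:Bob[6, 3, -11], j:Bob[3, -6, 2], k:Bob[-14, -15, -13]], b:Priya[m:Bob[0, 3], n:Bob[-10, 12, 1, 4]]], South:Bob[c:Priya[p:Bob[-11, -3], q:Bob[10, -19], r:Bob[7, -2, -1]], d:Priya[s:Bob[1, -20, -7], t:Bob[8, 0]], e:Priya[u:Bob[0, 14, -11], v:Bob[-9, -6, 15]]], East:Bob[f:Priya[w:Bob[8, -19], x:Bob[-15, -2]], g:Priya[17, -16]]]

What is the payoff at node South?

14

p (Bob): max(-11, -3) = -3
q (Bob): max(10, -19) = 10
r (Bob): max(7, -2, -1) = 7
c (Priya): min(-3, 10, 7) = -3
s (Bob): max(1, -20, -7) = 1
t (Bob): max(8, 0) = 8
d (Priya): min(1, 8) = 1
u (Bob): max(0, 14, -11) = 14
v (Bob): max(-9, -6, 15) = 15
e (Priya): min(14, 15) = 14
South (Bob): max(-3, 1, 14) = 14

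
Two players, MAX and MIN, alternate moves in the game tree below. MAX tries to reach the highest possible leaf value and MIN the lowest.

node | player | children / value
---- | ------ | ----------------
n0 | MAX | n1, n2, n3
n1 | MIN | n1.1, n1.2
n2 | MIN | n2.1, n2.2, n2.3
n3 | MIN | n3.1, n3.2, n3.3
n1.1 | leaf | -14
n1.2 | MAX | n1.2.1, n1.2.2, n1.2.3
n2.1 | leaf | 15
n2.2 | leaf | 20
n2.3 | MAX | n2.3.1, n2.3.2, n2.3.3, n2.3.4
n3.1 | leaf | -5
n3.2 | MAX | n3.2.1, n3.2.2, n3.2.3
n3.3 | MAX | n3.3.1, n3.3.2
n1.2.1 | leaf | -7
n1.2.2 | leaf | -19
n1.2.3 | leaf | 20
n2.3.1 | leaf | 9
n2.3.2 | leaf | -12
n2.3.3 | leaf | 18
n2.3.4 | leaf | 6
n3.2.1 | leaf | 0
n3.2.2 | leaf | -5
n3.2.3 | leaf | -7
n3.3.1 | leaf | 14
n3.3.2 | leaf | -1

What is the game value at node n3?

n3.2 (MAX): max(0, -5, -7) = 0
n3.3 (MAX): max(14, -1) = 14
n3 (MIN): min(-5, 0, 14) = -5

-5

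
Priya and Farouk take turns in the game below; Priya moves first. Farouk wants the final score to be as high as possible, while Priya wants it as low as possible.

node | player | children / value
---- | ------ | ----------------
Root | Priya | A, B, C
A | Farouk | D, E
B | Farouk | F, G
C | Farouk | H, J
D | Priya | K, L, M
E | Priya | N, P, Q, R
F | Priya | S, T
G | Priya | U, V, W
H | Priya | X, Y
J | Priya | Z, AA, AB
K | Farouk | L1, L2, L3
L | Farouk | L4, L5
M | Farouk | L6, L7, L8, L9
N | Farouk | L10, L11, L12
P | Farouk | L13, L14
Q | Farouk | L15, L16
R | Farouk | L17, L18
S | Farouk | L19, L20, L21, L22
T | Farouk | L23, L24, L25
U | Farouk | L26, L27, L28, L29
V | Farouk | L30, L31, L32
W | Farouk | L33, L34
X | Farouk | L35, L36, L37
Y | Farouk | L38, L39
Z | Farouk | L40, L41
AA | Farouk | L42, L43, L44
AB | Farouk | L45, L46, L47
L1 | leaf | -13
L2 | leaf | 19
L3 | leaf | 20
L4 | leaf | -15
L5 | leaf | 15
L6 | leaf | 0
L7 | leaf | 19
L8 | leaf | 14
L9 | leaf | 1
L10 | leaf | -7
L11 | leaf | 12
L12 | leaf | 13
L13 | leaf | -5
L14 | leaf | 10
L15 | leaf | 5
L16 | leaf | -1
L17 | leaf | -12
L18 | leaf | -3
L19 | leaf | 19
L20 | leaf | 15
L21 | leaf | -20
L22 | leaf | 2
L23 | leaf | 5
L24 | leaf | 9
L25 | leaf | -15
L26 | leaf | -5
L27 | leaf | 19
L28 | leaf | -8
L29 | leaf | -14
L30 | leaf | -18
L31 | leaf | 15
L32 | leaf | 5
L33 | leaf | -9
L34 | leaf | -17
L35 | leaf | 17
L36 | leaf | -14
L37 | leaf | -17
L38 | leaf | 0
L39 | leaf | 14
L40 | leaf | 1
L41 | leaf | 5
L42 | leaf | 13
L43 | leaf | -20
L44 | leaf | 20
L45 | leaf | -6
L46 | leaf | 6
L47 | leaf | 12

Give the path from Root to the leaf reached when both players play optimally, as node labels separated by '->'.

K (Farouk): max(-13, 19, 20) = 20
L (Farouk): max(-15, 15) = 15
M (Farouk): max(0, 19, 14, 1) = 19
D (Priya): min(20, 15, 19) = 15
N (Farouk): max(-7, 12, 13) = 13
P (Farouk): max(-5, 10) = 10
Q (Farouk): max(5, -1) = 5
R (Farouk): max(-12, -3) = -3
E (Priya): min(13, 10, 5, -3) = -3
A (Farouk): max(15, -3) = 15
S (Farouk): max(19, 15, -20, 2) = 19
T (Farouk): max(5, 9, -15) = 9
F (Priya): min(19, 9) = 9
U (Farouk): max(-5, 19, -8, -14) = 19
V (Farouk): max(-18, 15, 5) = 15
W (Farouk): max(-9, -17) = -9
G (Priya): min(19, 15, -9) = -9
B (Farouk): max(9, -9) = 9
X (Farouk): max(17, -14, -17) = 17
Y (Farouk): max(0, 14) = 14
H (Priya): min(17, 14) = 14
Z (Farouk): max(1, 5) = 5
AA (Farouk): max(13, -20, 20) = 20
AB (Farouk): max(-6, 6, 12) = 12
J (Priya): min(5, 20, 12) = 5
C (Farouk): max(14, 5) = 14
Root (Priya): min(15, 9, 14) = 9
At Root, Priya picks B (lowest: 9).
At B, Farouk picks F (highest: 9).
At F, Priya picks T (lowest: 9).
At T, Farouk picks L24 (highest: 9).
Terminal value 9.

Root -> B -> F -> T -> L24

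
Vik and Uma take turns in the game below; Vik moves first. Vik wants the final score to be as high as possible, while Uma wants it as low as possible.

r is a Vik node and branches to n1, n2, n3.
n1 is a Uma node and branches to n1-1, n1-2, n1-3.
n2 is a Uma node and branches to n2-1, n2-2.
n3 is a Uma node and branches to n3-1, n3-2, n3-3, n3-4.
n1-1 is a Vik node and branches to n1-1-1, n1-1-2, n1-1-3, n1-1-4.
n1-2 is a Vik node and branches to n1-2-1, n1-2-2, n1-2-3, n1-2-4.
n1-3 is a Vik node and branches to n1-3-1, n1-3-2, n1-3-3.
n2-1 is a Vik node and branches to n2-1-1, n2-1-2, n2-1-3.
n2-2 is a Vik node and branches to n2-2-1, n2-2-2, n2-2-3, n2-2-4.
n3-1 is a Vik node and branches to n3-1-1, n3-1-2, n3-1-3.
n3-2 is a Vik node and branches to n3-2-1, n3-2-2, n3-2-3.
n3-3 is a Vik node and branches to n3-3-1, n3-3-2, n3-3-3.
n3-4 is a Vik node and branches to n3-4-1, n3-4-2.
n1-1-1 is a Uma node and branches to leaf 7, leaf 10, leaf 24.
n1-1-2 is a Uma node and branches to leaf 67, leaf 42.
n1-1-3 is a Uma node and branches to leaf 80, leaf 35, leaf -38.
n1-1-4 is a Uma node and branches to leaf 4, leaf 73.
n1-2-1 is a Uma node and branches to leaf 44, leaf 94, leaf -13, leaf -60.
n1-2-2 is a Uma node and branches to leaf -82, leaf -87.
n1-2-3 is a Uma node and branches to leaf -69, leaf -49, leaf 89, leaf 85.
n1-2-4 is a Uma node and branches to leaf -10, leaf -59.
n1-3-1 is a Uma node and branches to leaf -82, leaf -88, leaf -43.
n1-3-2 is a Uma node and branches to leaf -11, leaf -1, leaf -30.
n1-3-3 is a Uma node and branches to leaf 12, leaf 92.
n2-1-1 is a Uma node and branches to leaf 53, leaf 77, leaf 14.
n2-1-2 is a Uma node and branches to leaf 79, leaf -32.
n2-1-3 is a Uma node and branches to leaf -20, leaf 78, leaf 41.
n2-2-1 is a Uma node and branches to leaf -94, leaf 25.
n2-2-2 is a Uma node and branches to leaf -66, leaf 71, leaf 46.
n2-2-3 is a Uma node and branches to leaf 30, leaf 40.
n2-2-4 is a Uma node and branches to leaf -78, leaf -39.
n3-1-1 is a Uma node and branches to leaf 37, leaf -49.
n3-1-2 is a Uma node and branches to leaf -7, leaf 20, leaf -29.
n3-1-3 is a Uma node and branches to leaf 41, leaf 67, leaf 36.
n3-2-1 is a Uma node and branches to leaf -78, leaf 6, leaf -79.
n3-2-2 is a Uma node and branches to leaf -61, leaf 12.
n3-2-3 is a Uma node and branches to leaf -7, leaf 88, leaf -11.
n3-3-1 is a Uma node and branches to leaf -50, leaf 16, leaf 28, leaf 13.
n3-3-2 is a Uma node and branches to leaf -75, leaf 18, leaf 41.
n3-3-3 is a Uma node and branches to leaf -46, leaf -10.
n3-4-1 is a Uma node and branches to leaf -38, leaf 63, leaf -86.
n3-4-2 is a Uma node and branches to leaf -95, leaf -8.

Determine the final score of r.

n1-1-1 (Uma): min(7, 10, 24) = 7
n1-1-2 (Uma): min(67, 42) = 42
n1-1-3 (Uma): min(80, 35, -38) = -38
n1-1-4 (Uma): min(4, 73) = 4
n1-1 (Vik): max(7, 42, -38, 4) = 42
n1-2-1 (Uma): min(44, 94, -13, -60) = -60
n1-2-2 (Uma): min(-82, -87) = -87
n1-2-3 (Uma): min(-69, -49, 89, 85) = -69
n1-2-4 (Uma): min(-10, -59) = -59
n1-2 (Vik): max(-60, -87, -69, -59) = -59
n1-3-1 (Uma): min(-82, -88, -43) = -88
n1-3-2 (Uma): min(-11, -1, -30) = -30
n1-3-3 (Uma): min(12, 92) = 12
n1-3 (Vik): max(-88, -30, 12) = 12
n1 (Uma): min(42, -59, 12) = -59
n2-1-1 (Uma): min(53, 77, 14) = 14
n2-1-2 (Uma): min(79, -32) = -32
n2-1-3 (Uma): min(-20, 78, 41) = -20
n2-1 (Vik): max(14, -32, -20) = 14
n2-2-1 (Uma): min(-94, 25) = -94
n2-2-2 (Uma): min(-66, 71, 46) = -66
n2-2-3 (Uma): min(30, 40) = 30
n2-2-4 (Uma): min(-78, -39) = -78
n2-2 (Vik): max(-94, -66, 30, -78) = 30
n2 (Uma): min(14, 30) = 14
n3-1-1 (Uma): min(37, -49) = -49
n3-1-2 (Uma): min(-7, 20, -29) = -29
n3-1-3 (Uma): min(41, 67, 36) = 36
n3-1 (Vik): max(-49, -29, 36) = 36
n3-2-1 (Uma): min(-78, 6, -79) = -79
n3-2-2 (Uma): min(-61, 12) = -61
n3-2-3 (Uma): min(-7, 88, -11) = -11
n3-2 (Vik): max(-79, -61, -11) = -11
n3-3-1 (Uma): min(-50, 16, 28, 13) = -50
n3-3-2 (Uma): min(-75, 18, 41) = -75
n3-3-3 (Uma): min(-46, -10) = -46
n3-3 (Vik): max(-50, -75, -46) = -46
n3-4-1 (Uma): min(-38, 63, -86) = -86
n3-4-2 (Uma): min(-95, -8) = -95
n3-4 (Vik): max(-86, -95) = -86
n3 (Uma): min(36, -11, -46, -86) = -86
r (Vik): max(-59, 14, -86) = 14

14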